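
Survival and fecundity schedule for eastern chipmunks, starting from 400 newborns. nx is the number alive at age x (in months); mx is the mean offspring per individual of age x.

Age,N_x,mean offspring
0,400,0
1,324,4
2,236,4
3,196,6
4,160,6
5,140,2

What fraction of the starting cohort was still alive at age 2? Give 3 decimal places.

l_2 = n_2/n_0 = 236/400 = 0.59 → 0.590

0.590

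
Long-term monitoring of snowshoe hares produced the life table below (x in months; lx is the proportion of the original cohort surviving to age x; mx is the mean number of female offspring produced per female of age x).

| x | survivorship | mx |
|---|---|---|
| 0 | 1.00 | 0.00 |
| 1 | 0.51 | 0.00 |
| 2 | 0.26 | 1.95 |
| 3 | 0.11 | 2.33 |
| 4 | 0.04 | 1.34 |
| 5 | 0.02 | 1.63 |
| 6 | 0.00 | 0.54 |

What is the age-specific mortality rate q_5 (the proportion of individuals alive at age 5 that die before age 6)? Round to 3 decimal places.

1.000

q_5 = (l_5 − l_6) / l_5 = (0.02 − 0) / 0.02
     = 0.02 / 0.02 = 1 → 1.000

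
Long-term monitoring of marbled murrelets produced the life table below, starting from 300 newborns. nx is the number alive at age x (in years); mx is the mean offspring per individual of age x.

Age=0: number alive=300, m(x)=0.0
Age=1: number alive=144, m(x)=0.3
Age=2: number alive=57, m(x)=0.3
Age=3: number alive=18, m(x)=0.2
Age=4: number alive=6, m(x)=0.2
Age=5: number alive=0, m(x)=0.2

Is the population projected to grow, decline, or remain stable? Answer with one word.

declining

lx = nx/n0 = nx/300: 1, 0.48, 0.19, 0.06, 0.02, 0
R0 = Σ lx·mx = 0 + 0.144 + 0.057 + 0.012 + 0.004 + 0 = 0.217
R0 < 1, so the population is declining.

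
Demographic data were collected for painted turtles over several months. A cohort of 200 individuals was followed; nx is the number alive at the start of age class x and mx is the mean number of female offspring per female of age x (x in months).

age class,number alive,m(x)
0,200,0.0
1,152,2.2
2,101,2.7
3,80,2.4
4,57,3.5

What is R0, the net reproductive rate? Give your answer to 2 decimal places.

lx = nx/n0 = nx/200: 1, 0.76, 0.505, 0.4, 0.285
lx·mx by age: 0, 1.672, 1.3635, 0.96, 0.9975
R0 = Σ lx·mx = 4.993 → 4.99

4.99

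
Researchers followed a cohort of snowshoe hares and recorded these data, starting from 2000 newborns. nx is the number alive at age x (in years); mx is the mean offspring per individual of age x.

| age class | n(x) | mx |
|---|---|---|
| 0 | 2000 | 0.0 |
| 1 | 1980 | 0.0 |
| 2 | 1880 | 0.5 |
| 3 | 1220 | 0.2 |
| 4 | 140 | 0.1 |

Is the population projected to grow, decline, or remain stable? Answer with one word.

declining

lx = nx/n0 = nx/2000: 1, 0.99, 0.94, 0.61, 0.07
R0 = Σ lx·mx = 0 + 0 + 0.47 + 0.122 + 0.007 = 0.599
R0 < 1, so the population is declining.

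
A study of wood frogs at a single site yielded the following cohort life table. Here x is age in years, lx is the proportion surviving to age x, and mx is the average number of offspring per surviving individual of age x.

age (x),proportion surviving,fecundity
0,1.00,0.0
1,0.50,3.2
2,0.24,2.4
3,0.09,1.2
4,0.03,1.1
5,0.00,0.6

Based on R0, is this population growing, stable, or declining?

growing

R0 = Σ lx·mx = 0 + 1.6 + 0.576 + 0.108 + 0.033 + 0 = 2.317
R0 > 1, so the population is growing.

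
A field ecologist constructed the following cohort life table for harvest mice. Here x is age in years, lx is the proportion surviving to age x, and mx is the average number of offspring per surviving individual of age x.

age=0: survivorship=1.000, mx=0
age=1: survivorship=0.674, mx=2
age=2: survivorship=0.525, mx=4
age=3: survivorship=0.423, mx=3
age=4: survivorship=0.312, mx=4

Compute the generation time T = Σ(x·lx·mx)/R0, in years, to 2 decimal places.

lx·mx: 0, 1.348, 2.1, 1.269, 1.248 → R0 = 5.965
x·lx·mx: 0, 1.348, 4.2, 3.807, 4.992 → Σ = 14.347
T = 14.347 / 5.965 = 2.405197… → 2.41

2.41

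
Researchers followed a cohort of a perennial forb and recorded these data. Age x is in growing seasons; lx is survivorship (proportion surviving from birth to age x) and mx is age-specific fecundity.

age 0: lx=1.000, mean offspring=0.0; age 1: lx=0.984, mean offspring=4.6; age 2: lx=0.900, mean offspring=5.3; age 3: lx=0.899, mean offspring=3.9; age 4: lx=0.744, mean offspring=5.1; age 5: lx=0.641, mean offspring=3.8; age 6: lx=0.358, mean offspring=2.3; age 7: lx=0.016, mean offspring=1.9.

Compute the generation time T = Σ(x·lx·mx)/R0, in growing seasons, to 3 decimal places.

2.871

lx·mx: 0, 4.5264, 4.77, 3.5061, 3.7944, 2.4358, 0.8234, 0.0304 → R0 = 19.8865
x·lx·mx: 0, 4.5264, 9.54, 10.5183, 15.1776, 12.179, 4.9404, 0.2128 → Σ = 57.0945
T = 57.0945 / 19.8865 = 2.871018… → 2.871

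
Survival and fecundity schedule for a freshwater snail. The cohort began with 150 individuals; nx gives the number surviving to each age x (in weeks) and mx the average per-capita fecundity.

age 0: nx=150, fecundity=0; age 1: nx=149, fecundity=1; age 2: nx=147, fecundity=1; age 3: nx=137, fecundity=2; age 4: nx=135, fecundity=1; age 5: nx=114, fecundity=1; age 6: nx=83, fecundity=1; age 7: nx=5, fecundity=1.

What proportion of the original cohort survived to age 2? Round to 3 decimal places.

l_2 = n_2/n_0 = 147/150 = 0.98 → 0.980

0.980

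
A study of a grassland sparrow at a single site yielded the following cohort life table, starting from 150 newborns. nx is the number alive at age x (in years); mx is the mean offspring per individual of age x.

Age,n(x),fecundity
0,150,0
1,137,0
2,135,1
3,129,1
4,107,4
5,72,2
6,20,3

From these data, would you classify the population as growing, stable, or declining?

growing

lx = nx/n0 = nx/150: 1, 0.91333…, 0.9, 0.86, 0.71333…, 0.48, 0.13333…
R0 = Σ lx·mx = 0 + 0 + 0.9 + 0.86 + 2.853333… + 0.96 + 0.4… = 5.973333…
R0 > 1, so the population is growing.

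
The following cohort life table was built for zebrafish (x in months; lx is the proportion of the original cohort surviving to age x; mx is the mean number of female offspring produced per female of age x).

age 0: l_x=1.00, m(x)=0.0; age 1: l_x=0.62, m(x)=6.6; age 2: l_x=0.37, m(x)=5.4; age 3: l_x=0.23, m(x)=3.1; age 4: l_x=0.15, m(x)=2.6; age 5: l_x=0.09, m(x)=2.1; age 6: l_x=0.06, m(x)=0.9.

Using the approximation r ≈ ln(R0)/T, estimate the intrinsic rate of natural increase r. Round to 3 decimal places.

1.143

R0 = Σ lx·mx = 0 + 4.092 + 1.998 + 0.713 + 0.39 + 0.189 + 0.054 = 7.436
Σ x·lx·mx = 13.056; T = 13.056/7.436 = 1.75578…
r ≈ ln(R0)/T = ln(7.436)/1.75578… = 1.1427… → 1.143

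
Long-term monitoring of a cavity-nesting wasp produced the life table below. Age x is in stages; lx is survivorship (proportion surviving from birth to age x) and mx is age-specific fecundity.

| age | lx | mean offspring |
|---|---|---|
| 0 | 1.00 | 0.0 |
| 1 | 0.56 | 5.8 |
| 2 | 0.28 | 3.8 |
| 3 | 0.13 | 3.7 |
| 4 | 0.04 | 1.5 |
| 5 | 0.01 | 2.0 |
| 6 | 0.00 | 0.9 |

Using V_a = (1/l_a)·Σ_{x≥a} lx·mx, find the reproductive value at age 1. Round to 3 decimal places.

lx·mx for x ≥ 1: 3.248, 1.064, 0.481, 0.06, 0.02, 0 → sum = 4.873
V_1 = 4.873 / l_1 = 4.873 / 0.56 = 8.701786… → 8.702

8.702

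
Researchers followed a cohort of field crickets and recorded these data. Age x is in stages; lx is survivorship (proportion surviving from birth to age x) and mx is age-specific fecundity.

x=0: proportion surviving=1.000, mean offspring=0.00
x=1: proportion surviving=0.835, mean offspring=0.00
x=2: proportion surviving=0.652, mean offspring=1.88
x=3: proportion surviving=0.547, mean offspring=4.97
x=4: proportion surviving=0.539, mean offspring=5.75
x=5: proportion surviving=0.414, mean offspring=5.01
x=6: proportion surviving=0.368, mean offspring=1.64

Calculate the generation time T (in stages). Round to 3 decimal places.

lx·mx: 0, 0, 1.22576, 2.71859, 3.09925, 2.07414, 0.60352 → R0 = 9.72126
x·lx·mx: 0, 0, 2.45152, 8.15577, 12.397, 10.3707, 3.62112 → Σ = 36.99611
T = 36.99611 / 9.72126 = 3.805691… → 3.806

3.806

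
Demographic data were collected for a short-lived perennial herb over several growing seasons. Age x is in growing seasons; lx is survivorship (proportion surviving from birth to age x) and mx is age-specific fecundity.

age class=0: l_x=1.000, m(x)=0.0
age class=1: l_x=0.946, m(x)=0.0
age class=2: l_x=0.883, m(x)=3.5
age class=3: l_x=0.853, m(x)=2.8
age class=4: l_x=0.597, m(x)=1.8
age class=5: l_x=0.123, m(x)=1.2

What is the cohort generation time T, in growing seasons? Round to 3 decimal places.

lx·mx: 0, 0, 3.0905, 2.3884, 1.0746, 0.1476 → R0 = 6.7011
x·lx·mx: 0, 0, 6.181, 7.1652, 4.2984, 0.738 → Σ = 18.3826
T = 18.3826 / 6.7011 = 2.743221… → 2.743

2.743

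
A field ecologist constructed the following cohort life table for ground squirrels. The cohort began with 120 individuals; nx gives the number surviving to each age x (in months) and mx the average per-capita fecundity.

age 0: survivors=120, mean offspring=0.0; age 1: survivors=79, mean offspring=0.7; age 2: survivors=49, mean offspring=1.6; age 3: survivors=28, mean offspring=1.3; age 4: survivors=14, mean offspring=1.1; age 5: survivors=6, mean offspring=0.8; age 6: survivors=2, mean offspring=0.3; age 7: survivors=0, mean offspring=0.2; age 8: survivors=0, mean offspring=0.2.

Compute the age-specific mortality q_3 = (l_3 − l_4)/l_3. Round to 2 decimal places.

0.50

lx = nx/n0 = nx/120: 1, 0.65833…, 0.40833…, 0.23333…, 0.11667…, 0.05, 0.01667…, 0, 0
q_3 = (l_3 − l_4) / l_3 = (0.233333… − 0.116667…) / 0.233333…
     = 0.116667… / 0.233333… = 0.5… → 0.50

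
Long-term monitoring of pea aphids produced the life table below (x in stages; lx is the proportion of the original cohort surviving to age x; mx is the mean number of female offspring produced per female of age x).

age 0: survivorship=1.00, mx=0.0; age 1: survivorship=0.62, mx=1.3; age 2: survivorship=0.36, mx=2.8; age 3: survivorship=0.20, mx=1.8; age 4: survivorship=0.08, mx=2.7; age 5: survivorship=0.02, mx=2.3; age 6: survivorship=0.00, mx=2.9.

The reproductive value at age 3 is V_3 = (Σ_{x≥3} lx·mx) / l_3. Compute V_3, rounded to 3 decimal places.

lx·mx for x ≥ 3: 0.36, 0.216, 0.046, 0 → sum = 0.622
V_3 = 0.622 / l_3 = 0.622 / 0.2 = 3.11 → 3.110

3.110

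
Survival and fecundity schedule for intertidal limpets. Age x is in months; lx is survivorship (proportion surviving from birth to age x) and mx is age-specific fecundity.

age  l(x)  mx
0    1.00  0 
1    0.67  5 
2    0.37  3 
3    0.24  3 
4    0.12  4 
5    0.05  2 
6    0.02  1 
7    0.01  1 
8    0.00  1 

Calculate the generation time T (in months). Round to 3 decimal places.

lx·mx: 0, 3.35, 1.11, 0.72, 0.48, 0.1, 0.02, 0.01, 0 → R0 = 5.79
x·lx·mx: 0, 3.35, 2.22, 2.16, 1.92, 0.5, 0.12, 0.07, 0 → Σ = 10.34
T = 10.34 / 5.79 = 1.785838… → 1.786

1.786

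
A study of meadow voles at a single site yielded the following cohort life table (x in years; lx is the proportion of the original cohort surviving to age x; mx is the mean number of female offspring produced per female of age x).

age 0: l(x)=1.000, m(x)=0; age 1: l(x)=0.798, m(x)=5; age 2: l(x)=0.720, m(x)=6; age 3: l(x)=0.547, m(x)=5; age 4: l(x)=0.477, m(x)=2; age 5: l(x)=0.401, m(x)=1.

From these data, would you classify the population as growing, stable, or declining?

growing

R0 = Σ lx·mx = 0 + 3.99 + 4.32 + 2.735 + 0.954 + 0.401 = 12.4
R0 > 1, so the population is growing.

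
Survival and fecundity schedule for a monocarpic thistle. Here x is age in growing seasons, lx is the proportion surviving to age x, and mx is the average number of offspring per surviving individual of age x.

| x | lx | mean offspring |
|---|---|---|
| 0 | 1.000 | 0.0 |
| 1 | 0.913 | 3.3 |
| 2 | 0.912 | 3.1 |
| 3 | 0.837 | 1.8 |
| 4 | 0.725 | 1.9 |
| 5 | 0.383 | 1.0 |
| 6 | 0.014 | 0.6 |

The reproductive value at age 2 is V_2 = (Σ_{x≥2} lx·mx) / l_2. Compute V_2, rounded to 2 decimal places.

6.69

lx·mx for x ≥ 2: 2.8272, 1.5066, 1.3775, 0.383, 0.0084 → sum = 6.1027
V_2 = 6.1027 / l_2 = 6.1027 / 0.912 = 6.691557… → 6.69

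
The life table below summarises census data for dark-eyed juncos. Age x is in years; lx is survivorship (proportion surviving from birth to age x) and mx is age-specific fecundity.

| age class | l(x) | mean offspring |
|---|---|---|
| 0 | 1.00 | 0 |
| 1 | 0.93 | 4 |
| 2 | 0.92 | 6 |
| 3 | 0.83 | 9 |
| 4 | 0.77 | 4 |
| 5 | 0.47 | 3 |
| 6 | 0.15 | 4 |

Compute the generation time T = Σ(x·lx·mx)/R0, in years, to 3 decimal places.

lx·mx: 0, 3.72, 5.52, 7.47, 3.08, 1.41, 0.6 → R0 = 21.8
x·lx·mx: 0, 3.72, 11.04, 22.41, 12.32, 7.05, 3.6 → Σ = 60.14
T = 60.14 / 21.8 = 2.758716… → 2.759

2.759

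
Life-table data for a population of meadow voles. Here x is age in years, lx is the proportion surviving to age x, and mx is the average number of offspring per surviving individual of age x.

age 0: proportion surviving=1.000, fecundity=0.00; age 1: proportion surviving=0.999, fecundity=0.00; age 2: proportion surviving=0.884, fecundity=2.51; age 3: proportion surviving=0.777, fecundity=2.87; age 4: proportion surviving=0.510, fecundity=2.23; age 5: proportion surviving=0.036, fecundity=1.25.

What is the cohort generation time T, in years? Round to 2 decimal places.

2.82

lx·mx: 0, 0, 2.21884, 2.22999, 1.1373, 0.045 → R0 = 5.63113
x·lx·mx: 0, 0, 4.43768, 6.68997, 4.5492, 0.225 → Σ = 15.90185
T = 15.90185 / 5.63113 = 2.823918… → 2.82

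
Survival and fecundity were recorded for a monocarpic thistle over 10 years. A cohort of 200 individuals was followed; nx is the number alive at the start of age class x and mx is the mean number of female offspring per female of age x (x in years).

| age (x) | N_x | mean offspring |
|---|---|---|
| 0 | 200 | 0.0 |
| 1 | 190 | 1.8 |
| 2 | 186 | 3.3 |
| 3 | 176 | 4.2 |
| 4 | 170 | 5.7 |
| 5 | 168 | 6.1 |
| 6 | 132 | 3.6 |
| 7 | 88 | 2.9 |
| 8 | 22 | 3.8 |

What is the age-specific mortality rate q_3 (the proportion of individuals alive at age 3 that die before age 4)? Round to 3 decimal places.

lx = nx/n0 = nx/200: 1, 0.95, 0.93, 0.88, 0.85, 0.84, 0.66, 0.44, 0.11
q_3 = (l_3 − l_4) / l_3 = (0.88 − 0.85) / 0.88
     = 0.03 / 0.88 = 0.034091… → 0.034

0.034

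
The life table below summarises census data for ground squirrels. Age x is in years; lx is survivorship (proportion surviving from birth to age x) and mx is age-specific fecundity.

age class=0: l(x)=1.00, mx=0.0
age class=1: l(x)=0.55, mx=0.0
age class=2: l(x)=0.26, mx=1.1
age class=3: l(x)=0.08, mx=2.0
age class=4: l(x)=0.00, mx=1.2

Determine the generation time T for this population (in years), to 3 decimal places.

lx·mx: 0, 0, 0.286, 0.16, 0 → R0 = 0.446
x·lx·mx: 0, 0, 0.572, 0.48, 0 → Σ = 1.052
T = 1.052 / 0.446 = 2.358744… → 2.359

2.359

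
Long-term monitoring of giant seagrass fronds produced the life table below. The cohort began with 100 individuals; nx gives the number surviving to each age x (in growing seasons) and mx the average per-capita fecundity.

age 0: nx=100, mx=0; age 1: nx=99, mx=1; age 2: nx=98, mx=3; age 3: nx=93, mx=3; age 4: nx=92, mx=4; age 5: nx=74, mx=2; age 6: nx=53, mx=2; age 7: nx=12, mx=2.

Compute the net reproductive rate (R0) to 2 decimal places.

lx = nx/n0 = nx/100: 1, 0.99, 0.98, 0.93, 0.92, 0.74, 0.53, 0.12
lx·mx by age: 0, 0.99, 2.94, 2.79, 3.68, 1.48, 1.06, 0.24
R0 = Σ lx·mx = 13.18 → 13.18

13.18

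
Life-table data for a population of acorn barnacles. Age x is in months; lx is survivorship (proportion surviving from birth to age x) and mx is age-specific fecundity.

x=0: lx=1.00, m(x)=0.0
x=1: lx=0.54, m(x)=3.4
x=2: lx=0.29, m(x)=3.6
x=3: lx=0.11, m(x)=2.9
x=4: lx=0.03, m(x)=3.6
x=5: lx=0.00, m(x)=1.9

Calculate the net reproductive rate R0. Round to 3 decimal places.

3.307

lx·mx by age: 0, 1.836, 1.044, 0.319, 0.108, 0
R0 = Σ lx·mx = 3.307 → 3.307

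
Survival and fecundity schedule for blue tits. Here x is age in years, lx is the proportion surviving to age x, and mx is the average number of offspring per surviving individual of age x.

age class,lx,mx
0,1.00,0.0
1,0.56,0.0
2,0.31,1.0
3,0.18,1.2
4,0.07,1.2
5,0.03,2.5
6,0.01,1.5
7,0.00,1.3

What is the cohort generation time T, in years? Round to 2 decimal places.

lx·mx: 0, 0, 0.31, 0.216, 0.084, 0.075, 0.015, 0 → R0 = 0.7
x·lx·mx: 0, 0, 0.62, 0.648, 0.336, 0.375, 0.09, 0 → Σ = 2.069
T = 2.069 / 0.7 = 2.955714… → 2.96

2.96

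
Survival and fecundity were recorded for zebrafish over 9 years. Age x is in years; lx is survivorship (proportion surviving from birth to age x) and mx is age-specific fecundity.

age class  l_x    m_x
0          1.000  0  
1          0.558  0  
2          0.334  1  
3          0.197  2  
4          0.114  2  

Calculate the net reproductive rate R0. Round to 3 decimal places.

lx·mx by age: 0, 0, 0.334, 0.394, 0.228
R0 = Σ lx·mx = 0.956 → 0.956

0.956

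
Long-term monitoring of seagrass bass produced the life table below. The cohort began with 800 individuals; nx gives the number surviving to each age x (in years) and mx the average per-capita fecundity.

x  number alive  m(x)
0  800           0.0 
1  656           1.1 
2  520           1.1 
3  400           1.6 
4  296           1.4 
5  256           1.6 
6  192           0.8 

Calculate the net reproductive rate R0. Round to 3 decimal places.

lx = nx/n0 = nx/800: 1, 0.82, 0.65, 0.5, 0.37, 0.32, 0.24
lx·mx by age: 0, 0.902, 0.715, 0.8, 0.518, 0.512, 0.192
R0 = Σ lx·mx = 3.639 → 3.639

3.639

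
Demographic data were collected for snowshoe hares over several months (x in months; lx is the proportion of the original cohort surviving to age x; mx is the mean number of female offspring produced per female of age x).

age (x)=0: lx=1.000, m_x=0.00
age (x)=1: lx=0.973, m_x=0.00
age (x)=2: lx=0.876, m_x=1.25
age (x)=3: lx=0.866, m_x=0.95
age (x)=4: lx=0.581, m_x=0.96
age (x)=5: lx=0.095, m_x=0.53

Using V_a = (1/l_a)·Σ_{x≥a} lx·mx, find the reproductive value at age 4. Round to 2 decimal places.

lx·mx for x ≥ 4: 0.55776, 0.05035 → sum = 0.60811
V_4 = 0.60811 / l_4 = 0.60811 / 0.581 = 1.046661… → 1.05

1.05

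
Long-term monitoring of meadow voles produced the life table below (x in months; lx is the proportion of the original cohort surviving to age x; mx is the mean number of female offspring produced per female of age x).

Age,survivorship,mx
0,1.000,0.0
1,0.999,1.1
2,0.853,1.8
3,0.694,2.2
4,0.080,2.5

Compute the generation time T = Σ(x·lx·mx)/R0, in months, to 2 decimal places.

lx·mx: 0, 1.0989, 1.5354, 1.5268, 0.2 → R0 = 4.3611
x·lx·mx: 0, 1.0989, 3.0708, 4.5804, 0.8 → Σ = 9.5501
T = 9.5501 / 4.3611 = 2.189837… → 2.19

2.19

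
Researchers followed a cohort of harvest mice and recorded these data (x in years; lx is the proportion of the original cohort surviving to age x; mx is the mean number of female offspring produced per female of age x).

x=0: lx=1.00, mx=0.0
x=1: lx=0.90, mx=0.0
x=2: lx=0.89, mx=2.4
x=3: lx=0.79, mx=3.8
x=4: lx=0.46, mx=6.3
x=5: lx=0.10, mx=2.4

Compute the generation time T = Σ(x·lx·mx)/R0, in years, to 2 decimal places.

lx·mx: 0, 0, 2.136, 3.002, 2.898, 0.24 → R0 = 8.276
x·lx·mx: 0, 0, 4.272, 9.006, 11.592, 1.2 → Σ = 26.07
T = 26.07 / 8.276 = 3.150072… → 3.15

3.15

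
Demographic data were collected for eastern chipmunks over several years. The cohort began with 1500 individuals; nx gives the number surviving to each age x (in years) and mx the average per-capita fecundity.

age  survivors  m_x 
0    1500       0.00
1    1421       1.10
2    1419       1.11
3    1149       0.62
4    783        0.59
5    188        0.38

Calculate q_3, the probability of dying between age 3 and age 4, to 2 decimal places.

lx = nx/n0 = nx/1500: 1, 0.94733…, 0.946, 0.766, 0.522, 0.12533…
q_3 = (l_3 − l_4) / l_3 = (0.766 − 0.522) / 0.766
     = 0.244 / 0.766 = 0.318538… → 0.32

0.32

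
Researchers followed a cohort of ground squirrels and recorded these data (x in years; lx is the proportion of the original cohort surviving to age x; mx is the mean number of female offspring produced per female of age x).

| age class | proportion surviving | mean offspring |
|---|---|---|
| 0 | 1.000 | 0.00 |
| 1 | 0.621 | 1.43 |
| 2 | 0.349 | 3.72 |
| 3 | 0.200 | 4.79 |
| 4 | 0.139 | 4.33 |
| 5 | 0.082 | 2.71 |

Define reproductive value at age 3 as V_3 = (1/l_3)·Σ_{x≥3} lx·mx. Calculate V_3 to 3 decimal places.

8.910

lx·mx for x ≥ 3: 0.958, 0.60187, 0.22222 → sum = 1.78209
V_3 = 1.78209 / l_3 = 1.78209 / 0.2 = 8.91045 → 8.910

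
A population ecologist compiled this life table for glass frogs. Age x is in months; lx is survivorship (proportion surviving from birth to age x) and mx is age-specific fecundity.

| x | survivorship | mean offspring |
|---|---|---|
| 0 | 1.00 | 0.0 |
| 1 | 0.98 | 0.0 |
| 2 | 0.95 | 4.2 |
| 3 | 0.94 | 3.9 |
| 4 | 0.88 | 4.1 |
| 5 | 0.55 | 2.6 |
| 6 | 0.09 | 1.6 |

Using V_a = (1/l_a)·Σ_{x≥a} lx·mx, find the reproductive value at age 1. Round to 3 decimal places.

lx·mx for x ≥ 1: 0, 3.99, 3.666, 3.608, 1.43, 0.144 → sum = 12.838
V_1 = 12.838 / l_1 = 12.838 / 0.98 = 13.1 → 13.100

13.100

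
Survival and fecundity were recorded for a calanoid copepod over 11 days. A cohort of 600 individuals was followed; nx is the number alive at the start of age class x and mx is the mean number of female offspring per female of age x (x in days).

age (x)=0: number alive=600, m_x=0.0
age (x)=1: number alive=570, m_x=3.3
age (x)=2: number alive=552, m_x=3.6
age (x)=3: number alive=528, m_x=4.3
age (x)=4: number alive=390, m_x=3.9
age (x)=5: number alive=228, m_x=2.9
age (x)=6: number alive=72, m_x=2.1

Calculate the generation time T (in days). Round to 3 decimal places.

lx = nx/n0 = nx/600: 1, 0.95, 0.92, 0.88, 0.65, 0.38, 0.12
lx·mx: 0, 3.135, 3.312, 3.784, 2.535, 1.102, 0.252 → R0 = 14.12
x·lx·mx: 0, 3.135, 6.624, 11.352, 10.14, 5.51, 1.512 → Σ = 38.273
T = 38.273 / 14.12 = 2.710552… → 2.711

2.711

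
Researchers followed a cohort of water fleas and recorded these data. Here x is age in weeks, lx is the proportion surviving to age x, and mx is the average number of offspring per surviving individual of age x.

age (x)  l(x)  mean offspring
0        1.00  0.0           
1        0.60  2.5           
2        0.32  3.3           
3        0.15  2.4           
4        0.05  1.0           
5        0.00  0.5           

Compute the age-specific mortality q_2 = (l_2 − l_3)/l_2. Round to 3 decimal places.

q_2 = (l_2 − l_3) / l_2 = (0.32 − 0.15) / 0.32
     = 0.17 / 0.32 = 0.53125 → 0.531

0.531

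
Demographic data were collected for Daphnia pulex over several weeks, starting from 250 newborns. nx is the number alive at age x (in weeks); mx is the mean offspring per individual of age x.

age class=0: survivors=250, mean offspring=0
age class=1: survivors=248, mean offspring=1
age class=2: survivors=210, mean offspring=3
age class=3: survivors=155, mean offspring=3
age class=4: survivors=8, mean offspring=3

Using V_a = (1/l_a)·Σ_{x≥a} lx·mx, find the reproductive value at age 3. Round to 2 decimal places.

3.15

lx = nx/n0 = nx/250: 1, 0.992, 0.84, 0.62, 0.032
lx·mx for x ≥ 3: 1.86, 0.096 → sum = 1.956
V_3 = 1.956 / l_3 = 1.956 / 0.62 = 3.154839… → 3.15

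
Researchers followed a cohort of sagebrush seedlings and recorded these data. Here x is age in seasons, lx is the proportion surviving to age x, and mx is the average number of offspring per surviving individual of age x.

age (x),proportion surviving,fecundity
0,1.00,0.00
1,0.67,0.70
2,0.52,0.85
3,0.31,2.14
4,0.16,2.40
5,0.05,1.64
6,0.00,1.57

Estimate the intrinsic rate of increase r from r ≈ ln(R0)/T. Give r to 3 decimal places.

0.275

R0 = Σ lx·mx = 0 + 0.469 + 0.442 + 0.6634 + 0.384 + 0.082 + 0 = 2.0404
Σ x·lx·mx = 5.2892; T = 5.2892/2.0404 = 2.59224…
r ≈ ln(R0)/T = ln(2.0404)/2.59224… = 0.27511… → 0.275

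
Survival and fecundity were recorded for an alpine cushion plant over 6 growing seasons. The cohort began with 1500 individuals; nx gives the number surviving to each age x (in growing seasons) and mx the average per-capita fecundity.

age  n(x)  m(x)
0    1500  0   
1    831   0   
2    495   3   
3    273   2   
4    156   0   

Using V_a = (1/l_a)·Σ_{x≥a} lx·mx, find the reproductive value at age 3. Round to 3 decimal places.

2.000

lx = nx/n0 = nx/1500: 1, 0.554, 0.33, 0.182, 0.104
lx·mx for x ≥ 3: 0.364, 0 → sum = 0.364
V_3 = 0.364 / l_3 = 0.364 / 0.182 = 2 → 2.000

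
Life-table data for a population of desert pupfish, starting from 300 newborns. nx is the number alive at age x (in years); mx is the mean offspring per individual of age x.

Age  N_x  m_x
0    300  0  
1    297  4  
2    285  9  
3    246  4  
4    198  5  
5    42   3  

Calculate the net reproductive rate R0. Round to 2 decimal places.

lx = nx/n0 = nx/300: 1, 0.99, 0.95, 0.82, 0.66, 0.14
lx·mx by age: 0, 3.96, 8.55, 3.28, 3.3, 0.42
R0 = Σ lx·mx = 19.51 → 19.51

19.51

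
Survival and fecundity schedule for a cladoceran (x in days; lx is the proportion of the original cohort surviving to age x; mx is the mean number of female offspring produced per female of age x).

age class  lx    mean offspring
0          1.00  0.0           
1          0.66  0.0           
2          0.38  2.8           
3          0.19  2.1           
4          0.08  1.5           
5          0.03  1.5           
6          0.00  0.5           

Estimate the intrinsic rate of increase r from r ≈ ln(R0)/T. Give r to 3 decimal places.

R0 = Σ lx·mx = 0 + 0 + 1.064 + 0.399 + 0.12 + 0.045 + 0 = 1.628
Σ x·lx·mx = 4.03; T = 4.03/1.628 = 2.47543…
r ≈ ln(R0)/T = ln(1.628)/2.47543… = 0.19688… → 0.197

0.197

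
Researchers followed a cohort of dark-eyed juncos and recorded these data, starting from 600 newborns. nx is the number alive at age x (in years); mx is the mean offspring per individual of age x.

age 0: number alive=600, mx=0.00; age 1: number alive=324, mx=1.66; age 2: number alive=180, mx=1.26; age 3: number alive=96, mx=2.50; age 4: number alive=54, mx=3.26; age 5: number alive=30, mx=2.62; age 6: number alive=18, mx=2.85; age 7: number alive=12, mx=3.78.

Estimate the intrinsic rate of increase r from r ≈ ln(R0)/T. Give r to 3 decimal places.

0.322

lx = nx/n0 = nx/600: 1, 0.54, 0.3, 0.16, 0.09, 0.05, 0.03, 0.02
R0 = Σ lx·mx = 0 + 0.8964 + 0.378 + 0.4 + 0.2934 + 0.131 + 0.0855 + 0.0756 = 2.2599
Σ x·lx·mx = 5.7232; T = 5.7232/2.2599 = 2.5325…
r ≈ ln(R0)/T = ln(2.2599)/2.5325… = 0.32194… → 0.322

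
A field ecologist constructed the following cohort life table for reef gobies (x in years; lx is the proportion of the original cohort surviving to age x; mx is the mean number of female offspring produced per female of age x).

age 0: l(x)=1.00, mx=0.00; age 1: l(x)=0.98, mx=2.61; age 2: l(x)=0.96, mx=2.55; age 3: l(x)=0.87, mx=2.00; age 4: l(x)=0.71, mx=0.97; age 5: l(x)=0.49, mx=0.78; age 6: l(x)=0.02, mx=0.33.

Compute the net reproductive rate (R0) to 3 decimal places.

7.823

lx·mx by age: 0, 2.5578, 2.448, 1.74, 0.6887, 0.3822, 0.0066
R0 = Σ lx·mx = 7.8233 → 7.823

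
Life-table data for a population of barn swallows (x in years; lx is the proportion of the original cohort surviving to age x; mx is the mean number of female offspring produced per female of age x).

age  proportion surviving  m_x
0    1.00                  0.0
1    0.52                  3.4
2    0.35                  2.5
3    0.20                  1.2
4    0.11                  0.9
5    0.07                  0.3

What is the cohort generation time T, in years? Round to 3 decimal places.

lx·mx: 0, 1.768, 0.875, 0.24, 0.099, 0.021 → R0 = 3.003
x·lx·mx: 0, 1.768, 1.75, 0.72, 0.396, 0.105 → Σ = 4.739
T = 4.739 / 3.003 = 1.578089… → 1.578

1.578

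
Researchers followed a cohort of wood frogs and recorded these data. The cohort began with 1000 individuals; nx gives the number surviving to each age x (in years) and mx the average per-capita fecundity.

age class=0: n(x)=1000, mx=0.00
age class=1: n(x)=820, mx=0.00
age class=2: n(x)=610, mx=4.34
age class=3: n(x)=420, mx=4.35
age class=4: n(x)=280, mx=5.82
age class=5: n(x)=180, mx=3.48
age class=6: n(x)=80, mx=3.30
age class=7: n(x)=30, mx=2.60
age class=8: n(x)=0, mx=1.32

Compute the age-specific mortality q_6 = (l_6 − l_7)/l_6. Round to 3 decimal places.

0.625

lx = nx/n0 = nx/1000: 1, 0.82, 0.61, 0.42, 0.28, 0.18, 0.08, 0.03, 0
q_6 = (l_6 − l_7) / l_6 = (0.08 − 0.03) / 0.08
     = 0.05 / 0.08 = 0.625 → 0.625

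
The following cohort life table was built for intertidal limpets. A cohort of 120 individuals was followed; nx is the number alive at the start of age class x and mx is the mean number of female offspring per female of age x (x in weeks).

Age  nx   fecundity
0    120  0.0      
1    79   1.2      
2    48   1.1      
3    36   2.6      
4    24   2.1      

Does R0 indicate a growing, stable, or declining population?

growing

lx = nx/n0 = nx/120: 1, 0.65833…, 0.4, 0.3, 0.2
R0 = Σ lx·mx = 0 + 0.79… + 0.44 + 0.78 + 0.42 = 2.43…
R0 > 1, so the population is growing.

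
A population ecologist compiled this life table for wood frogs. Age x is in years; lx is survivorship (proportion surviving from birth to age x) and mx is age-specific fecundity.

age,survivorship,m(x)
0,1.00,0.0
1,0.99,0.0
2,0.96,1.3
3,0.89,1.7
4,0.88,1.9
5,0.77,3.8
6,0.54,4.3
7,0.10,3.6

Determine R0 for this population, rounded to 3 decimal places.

lx·mx by age: 0, 0, 1.248, 1.513, 1.672, 2.926, 2.322, 0.36
R0 = Σ lx·mx = 10.041 → 10.041

10.041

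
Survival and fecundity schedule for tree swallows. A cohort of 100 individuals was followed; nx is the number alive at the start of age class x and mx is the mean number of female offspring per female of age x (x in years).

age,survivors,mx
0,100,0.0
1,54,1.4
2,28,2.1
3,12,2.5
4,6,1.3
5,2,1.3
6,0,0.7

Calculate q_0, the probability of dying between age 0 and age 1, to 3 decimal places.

0.460

lx = nx/n0 = nx/100: 1, 0.54, 0.28, 0.12, 0.06, 0.02, 0
q_0 = (l_0 − l_1) / l_0 = (1 − 0.54) / 1
     = 0.46 / 1 = 0.46 → 0.460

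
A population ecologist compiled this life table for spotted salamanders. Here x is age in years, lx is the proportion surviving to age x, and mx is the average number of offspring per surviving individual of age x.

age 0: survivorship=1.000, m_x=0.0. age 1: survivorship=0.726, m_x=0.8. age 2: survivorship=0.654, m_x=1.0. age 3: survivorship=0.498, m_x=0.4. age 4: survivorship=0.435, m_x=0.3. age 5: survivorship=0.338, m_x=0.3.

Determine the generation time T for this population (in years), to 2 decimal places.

2.11

lx·mx: 0, 0.5808, 0.654, 0.1992, 0.1305, 0.1014 → R0 = 1.6659
x·lx·mx: 0, 0.5808, 1.308, 0.5976, 0.522, 0.507 → Σ = 3.5154
T = 3.5154 / 1.6659 = 2.110211… → 2.11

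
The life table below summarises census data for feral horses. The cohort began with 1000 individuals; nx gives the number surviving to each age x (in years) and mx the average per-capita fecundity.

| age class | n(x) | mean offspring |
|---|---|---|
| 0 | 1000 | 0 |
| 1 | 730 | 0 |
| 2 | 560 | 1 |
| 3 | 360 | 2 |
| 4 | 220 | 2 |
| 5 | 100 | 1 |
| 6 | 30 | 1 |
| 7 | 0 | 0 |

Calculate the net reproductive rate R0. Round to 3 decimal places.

1.850

lx = nx/n0 = nx/1000: 1, 0.73, 0.56, 0.36, 0.22, 0.1, 0.03, 0
lx·mx by age: 0, 0, 0.56, 0.72, 0.44, 0.1, 0.03, 0
R0 = Σ lx·mx = 1.85 → 1.850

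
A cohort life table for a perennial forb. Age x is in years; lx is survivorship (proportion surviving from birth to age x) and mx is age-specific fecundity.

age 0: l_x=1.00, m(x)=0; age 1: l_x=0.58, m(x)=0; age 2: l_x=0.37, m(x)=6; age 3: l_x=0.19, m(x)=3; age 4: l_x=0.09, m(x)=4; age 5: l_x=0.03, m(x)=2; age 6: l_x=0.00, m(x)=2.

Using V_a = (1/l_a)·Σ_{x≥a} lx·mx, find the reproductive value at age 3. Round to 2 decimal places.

lx·mx for x ≥ 3: 0.57, 0.36, 0.06, 0 → sum = 0.99
V_3 = 0.99 / l_3 = 0.99 / 0.19 = 5.210526… → 5.21

5.21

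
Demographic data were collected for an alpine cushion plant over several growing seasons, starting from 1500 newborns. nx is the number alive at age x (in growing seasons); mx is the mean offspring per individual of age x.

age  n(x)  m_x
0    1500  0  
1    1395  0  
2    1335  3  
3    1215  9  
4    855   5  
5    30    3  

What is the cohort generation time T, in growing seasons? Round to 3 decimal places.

lx = nx/n0 = nx/1500: 1, 0.93, 0.89, 0.81, 0.57, 0.02
lx·mx: 0, 0, 2.67, 7.29, 2.85, 0.06 → R0 = 12.87
x·lx·mx: 0, 0, 5.34, 21.87, 11.4, 0.3 → Σ = 38.91
T = 38.91 / 12.87 = 3.02331… → 3.023

3.023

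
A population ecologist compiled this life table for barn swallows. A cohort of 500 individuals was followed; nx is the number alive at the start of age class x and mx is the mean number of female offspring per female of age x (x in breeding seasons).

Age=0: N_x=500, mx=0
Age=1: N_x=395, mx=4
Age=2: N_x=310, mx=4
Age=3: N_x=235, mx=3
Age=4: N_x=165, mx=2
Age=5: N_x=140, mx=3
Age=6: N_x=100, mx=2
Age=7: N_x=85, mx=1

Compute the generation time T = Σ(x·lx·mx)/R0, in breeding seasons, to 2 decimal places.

2.50

lx = nx/n0 = nx/500: 1, 0.79, 0.62, 0.47, 0.33, 0.28, 0.2, 0.17
lx·mx: 0, 3.16, 2.48, 1.41, 0.66, 0.84, 0.4, 0.17 → R0 = 9.12
x·lx·mx: 0, 3.16, 4.96, 4.23, 2.64, 4.2, 2.4, 1.19 → Σ = 22.78
T = 22.78 / 9.12 = 2.497807… → 2.50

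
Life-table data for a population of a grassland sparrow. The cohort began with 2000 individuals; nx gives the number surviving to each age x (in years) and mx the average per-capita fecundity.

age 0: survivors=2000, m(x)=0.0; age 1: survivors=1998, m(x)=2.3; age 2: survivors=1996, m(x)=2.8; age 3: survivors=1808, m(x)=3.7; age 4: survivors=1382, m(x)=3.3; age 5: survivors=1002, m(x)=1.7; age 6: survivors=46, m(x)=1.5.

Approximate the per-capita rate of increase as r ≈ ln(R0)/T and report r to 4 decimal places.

lx = nx/n0 = nx/2000: 1, 0.999, 0.998, 0.904, 0.691, 0.501, 0.023
R0 = Σ lx·mx = 0 + 2.2977 + 2.7944 + 3.3448 + 2.2803 + 0.8517 + 0.0345 = 11.6034
Σ x·lx·mx = 31.5076; T = 31.5076/11.6034 = 2.71538…
r ≈ ln(R0)/T = ln(11.6034)/2.71538… = 0.902747… → 0.9027

0.9027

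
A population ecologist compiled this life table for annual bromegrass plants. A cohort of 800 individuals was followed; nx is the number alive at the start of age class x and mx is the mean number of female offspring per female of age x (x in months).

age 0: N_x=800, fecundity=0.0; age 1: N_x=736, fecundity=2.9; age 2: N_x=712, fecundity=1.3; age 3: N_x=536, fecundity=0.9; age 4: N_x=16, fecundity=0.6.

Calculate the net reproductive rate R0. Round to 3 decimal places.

lx = nx/n0 = nx/800: 1, 0.92, 0.89, 0.67, 0.02
lx·mx by age: 0, 2.668, 1.157, 0.603, 0.012
R0 = Σ lx·mx = 4.44 → 4.440

4.440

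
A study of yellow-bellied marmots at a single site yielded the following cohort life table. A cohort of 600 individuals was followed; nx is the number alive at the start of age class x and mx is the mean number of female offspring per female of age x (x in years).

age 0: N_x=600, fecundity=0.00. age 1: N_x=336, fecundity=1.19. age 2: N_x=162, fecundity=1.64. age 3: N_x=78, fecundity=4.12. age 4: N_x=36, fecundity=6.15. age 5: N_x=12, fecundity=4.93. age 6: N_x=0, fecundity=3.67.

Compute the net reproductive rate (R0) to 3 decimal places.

2.112

lx = nx/n0 = nx/600: 1, 0.56, 0.27, 0.13, 0.06, 0.02, 0
lx·mx by age: 0, 0.6664, 0.4428, 0.5356, 0.369, 0.0986, 0
R0 = Σ lx·mx = 2.1124 → 2.112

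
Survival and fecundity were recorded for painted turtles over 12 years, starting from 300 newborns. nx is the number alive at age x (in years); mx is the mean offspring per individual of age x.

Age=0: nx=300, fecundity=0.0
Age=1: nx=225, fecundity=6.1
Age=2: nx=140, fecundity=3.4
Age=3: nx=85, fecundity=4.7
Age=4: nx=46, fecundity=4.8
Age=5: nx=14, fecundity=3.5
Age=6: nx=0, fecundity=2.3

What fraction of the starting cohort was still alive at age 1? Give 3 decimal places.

0.750

l_1 = n_1/n_0 = 225/300 = 0.75 → 0.750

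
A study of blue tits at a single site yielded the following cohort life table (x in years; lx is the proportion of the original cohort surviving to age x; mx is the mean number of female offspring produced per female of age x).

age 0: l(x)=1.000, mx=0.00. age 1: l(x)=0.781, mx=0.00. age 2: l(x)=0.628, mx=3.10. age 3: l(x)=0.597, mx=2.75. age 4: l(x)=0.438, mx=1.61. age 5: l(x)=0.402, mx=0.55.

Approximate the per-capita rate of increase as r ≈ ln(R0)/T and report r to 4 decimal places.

R0 = Σ lx·mx = 0 + 0 + 1.9468 + 1.64175 + 0.70518 + 0.2211 = 4.51483
Σ x·lx·mx = 12.74507; T = 12.74507/4.51483 = 2.82293…
r ≈ ln(R0)/T = ln(4.51483)/2.82293… = 0.533972… → 0.5340

0.5340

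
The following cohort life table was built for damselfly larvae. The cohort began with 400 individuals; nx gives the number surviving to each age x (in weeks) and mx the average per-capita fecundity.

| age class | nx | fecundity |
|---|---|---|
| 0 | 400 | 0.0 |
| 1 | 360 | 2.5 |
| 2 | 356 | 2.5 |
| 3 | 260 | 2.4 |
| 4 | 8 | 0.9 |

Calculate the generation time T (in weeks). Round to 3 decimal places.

1.892

lx = nx/n0 = nx/400: 1, 0.9, 0.89, 0.65, 0.02
lx·mx: 0, 2.25, 2.225, 1.56, 0.018 → R0 = 6.053
x·lx·mx: 0, 2.25, 4.45, 4.68, 0.072 → Σ = 11.452
T = 11.452 / 6.053 = 1.891954… → 1.892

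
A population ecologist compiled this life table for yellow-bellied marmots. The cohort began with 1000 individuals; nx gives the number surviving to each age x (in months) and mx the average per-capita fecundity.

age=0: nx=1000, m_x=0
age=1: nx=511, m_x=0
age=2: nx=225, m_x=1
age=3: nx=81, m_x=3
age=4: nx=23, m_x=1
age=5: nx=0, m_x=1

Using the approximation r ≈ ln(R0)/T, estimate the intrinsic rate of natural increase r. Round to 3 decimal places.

-0.275

lx = nx/n0 = nx/1000: 1, 0.511, 0.225, 0.081, 0.023, 0
R0 = Σ lx·mx = 0 + 0 + 0.225 + 0.243 + 0.023 + 0 = 0.491
Σ x·lx·mx = 1.271; T = 1.271/0.491 = 2.58859…
r ≈ ln(R0)/T = ln(0.491)/2.58859… = -0.27479… → -0.275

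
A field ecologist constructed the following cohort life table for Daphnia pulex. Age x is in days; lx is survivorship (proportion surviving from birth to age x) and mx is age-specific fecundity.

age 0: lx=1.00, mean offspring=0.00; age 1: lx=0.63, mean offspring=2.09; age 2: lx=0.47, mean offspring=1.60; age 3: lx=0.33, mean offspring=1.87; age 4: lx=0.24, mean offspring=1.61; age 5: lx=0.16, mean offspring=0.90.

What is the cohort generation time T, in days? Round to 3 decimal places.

lx·mx: 0, 1.3167, 0.752, 0.6171, 0.3864, 0.144 → R0 = 3.2162
x·lx·mx: 0, 1.3167, 1.504, 1.8513, 1.5456, 0.72 → Σ = 6.9376
T = 6.9376 / 3.2162 = 2.15708… → 2.157

2.157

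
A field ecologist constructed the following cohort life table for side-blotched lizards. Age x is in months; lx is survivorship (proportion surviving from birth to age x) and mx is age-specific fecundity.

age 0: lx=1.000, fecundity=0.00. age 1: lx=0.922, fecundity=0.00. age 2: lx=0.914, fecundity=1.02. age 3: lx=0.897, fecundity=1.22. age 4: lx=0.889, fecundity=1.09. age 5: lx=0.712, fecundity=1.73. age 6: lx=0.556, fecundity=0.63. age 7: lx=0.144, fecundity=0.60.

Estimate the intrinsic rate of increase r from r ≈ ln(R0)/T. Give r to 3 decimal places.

0.401

R0 = Σ lx·mx = 0 + 0 + 0.93228 + 1.09434 + 0.96901 + 1.23176 + 0.35028 + 0.0864 = 4.66407
Σ x·lx·mx = 17.8889; T = 17.8889/4.66407 = 3.83547…
r ≈ ln(R0)/T = ln(4.66407)/3.83547… = 0.40149… → 0.401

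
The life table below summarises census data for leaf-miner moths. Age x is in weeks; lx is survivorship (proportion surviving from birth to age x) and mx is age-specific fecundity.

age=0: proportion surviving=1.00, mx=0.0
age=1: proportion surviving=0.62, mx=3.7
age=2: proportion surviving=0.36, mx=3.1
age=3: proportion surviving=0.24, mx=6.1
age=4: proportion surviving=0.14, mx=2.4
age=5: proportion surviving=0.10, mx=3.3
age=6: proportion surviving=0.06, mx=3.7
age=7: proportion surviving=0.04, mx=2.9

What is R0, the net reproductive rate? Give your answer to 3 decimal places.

5.878

lx·mx by age: 0, 2.294, 1.116, 1.464, 0.336, 0.33, 0.222, 0.116
R0 = Σ lx·mx = 5.878 → 5.878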